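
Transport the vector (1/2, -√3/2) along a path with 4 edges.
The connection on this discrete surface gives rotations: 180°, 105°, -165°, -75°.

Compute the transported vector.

Total rotation: 180° + 105° + (-165°) + (-75°) = 45°. Final vector: (0.9659, -0.2588)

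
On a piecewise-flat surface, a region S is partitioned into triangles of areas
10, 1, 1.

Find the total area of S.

10 + 1 + 1 = 12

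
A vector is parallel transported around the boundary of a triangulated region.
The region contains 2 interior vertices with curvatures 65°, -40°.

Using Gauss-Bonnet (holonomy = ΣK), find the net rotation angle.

Holonomy = total enclosed curvature = 65° + (-40°) = 25°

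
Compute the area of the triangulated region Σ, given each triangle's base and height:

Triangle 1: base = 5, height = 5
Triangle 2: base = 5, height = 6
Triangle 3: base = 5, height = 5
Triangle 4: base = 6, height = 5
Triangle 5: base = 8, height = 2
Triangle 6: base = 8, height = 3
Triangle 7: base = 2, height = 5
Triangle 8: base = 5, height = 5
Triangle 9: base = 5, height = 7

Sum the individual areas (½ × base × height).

(1/2)×5×5 + (1/2)×5×6 + (1/2)×5×5 + (1/2)×6×5 + (1/2)×8×2 + (1/2)×8×3 + (1/2)×2×5 + (1/2)×5×5 + (1/2)×5×7 = 110.0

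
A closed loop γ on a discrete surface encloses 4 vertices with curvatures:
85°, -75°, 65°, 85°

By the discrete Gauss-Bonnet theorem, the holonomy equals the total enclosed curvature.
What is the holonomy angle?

Holonomy = total enclosed curvature = 85° + (-75°) + 65° + 85° = 160°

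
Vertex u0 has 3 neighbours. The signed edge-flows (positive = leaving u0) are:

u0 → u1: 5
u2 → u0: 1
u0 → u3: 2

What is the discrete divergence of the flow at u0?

Divergence = sum of outgoing flows = 5 + (-1) + 2 = 6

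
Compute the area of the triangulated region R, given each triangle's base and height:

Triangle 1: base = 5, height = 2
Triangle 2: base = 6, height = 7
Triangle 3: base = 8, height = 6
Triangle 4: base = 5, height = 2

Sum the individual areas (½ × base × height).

(1/2)×5×2 + (1/2)×6×7 + (1/2)×8×6 + (1/2)×5×2 = 55.0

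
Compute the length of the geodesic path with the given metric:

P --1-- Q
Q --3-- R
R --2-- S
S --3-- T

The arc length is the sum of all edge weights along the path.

Arc length = 1 + 3 + 2 + 3 = 9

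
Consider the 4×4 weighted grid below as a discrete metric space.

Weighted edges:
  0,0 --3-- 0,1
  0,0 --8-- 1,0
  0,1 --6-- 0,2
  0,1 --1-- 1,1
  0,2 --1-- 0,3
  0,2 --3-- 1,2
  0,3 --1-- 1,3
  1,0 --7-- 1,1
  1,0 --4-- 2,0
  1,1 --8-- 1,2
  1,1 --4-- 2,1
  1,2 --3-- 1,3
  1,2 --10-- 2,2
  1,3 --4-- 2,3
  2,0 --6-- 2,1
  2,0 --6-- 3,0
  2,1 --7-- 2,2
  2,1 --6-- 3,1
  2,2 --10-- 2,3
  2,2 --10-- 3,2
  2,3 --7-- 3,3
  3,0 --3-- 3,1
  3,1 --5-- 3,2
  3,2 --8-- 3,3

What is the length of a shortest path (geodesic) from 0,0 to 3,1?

Shortest path: 0,0 → 0,1 → 1,1 → 2,1 → 3,1, total weight = 14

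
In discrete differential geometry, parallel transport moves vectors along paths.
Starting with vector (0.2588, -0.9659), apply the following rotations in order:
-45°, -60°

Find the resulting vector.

Total rotation: (-45°) + (-60°) = -105°. Final vector: (-1, 0)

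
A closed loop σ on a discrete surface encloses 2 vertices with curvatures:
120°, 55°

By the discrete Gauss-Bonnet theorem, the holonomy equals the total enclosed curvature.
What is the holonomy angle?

Holonomy = total enclosed curvature = 120° + 55° = 175°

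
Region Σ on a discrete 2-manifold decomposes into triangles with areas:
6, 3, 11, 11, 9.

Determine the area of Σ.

6 + 3 + 11 + 11 + 9 = 40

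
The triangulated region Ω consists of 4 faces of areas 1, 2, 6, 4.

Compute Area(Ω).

1 + 2 + 6 + 4 = 13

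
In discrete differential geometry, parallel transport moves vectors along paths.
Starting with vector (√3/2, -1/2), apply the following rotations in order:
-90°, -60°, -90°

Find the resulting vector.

Total rotation: (-90°) + (-60°) + (-90°) = -240° ≡ 120° (mod 360°). Final vector: (0, 1)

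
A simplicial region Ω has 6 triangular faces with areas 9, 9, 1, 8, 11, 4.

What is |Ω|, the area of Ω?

9 + 9 + 1 + 8 + 11 + 4 = 42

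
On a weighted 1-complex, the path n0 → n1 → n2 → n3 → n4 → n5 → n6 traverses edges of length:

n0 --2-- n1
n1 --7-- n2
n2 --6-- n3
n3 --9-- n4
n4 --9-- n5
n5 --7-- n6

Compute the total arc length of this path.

Arc length = 2 + 7 + 6 + 9 + 9 + 7 = 40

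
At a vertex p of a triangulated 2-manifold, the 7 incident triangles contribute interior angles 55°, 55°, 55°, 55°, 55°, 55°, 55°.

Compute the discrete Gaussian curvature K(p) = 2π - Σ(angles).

Sum of angles = 385°. K = 360° - 385° = -25° = -5π/36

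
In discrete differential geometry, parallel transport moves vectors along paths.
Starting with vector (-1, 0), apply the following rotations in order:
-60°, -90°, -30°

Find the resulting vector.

Total rotation: (-60°) + (-90°) + (-30°) = -180° ≡ 180° (mod 360°). Final vector: (1, 0)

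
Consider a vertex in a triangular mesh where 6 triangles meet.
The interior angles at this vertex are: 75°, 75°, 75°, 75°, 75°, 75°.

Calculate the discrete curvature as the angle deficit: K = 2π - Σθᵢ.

Sum of angles = 450°. K = 360° - 450° = -90° = -π/2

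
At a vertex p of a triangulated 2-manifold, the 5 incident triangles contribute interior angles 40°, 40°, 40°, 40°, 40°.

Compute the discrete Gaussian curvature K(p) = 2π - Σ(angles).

Sum of angles = 200°. K = 360° - 200° = 160°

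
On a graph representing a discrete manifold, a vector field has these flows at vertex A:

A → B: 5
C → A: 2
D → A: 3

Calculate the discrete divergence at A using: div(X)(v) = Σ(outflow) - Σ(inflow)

Divergence = sum of outgoing flows = 5 + (-2) + (-3) = 0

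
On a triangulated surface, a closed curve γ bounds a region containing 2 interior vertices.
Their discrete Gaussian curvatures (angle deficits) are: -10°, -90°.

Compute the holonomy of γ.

Holonomy = total enclosed curvature = (-10°) + (-90°) = -100°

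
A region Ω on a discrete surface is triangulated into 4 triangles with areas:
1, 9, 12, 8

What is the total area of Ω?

1 + 9 + 12 + 8 = 30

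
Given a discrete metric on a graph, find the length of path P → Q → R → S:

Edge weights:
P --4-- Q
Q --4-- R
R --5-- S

Arc length = 4 + 4 + 5 = 13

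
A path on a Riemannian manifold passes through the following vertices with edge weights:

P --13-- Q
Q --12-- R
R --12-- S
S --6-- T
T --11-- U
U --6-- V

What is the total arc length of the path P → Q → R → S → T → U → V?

Arc length = 13 + 12 + 12 + 6 + 11 + 6 = 60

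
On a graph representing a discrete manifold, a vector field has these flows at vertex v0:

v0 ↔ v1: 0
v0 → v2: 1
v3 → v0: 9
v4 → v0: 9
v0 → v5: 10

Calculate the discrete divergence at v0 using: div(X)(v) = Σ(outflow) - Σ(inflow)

Divergence = sum of outgoing flows = 0 + 1 + (-9) + (-9) + 10 = -7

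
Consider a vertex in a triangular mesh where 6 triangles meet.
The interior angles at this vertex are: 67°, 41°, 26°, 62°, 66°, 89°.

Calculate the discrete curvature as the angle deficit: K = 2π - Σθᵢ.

Sum of angles = 351°. K = 360° - 351° = 9° = π/20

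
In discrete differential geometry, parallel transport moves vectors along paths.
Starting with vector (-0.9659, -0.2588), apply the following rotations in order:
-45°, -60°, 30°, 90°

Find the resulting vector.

Total rotation: (-45°) + (-60°) + 30° + 90° = 15°. Final vector: (-0.8660, -0.5000)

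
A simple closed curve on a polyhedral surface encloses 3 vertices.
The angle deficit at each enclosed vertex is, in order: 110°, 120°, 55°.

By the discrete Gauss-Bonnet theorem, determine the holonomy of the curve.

Holonomy = total enclosed curvature = 110° + 120° + 55° = 285°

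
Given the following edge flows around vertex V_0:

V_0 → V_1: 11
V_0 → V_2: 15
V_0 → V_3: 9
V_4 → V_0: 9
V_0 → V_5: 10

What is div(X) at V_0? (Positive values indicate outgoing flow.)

Divergence = sum of outgoing flows = 11 + 15 + 9 + (-9) + 10 = 36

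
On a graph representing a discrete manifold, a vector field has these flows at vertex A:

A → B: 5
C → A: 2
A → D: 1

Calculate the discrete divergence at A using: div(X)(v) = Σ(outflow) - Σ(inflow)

Divergence = sum of outgoing flows = 5 + (-2) + 1 = 4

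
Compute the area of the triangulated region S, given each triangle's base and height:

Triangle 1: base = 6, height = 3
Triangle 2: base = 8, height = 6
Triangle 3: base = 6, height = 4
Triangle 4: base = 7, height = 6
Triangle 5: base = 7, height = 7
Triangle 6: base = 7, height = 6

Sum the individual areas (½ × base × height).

(1/2)×6×3 + (1/2)×8×6 + (1/2)×6×4 + (1/2)×7×6 + (1/2)×7×7 + (1/2)×7×6 = 111.5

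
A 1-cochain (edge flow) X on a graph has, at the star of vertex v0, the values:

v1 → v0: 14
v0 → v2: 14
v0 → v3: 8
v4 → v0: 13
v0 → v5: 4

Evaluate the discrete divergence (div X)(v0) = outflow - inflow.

Divergence = sum of outgoing flows = (-14) + 14 + 8 + (-13) + 4 = -1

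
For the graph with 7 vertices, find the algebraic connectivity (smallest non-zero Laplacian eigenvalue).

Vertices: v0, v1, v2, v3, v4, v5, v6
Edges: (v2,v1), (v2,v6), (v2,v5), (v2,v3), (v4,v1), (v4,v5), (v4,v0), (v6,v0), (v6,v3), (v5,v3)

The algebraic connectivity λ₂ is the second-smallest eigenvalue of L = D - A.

Degrees: deg(v0) = 2, deg(v1) = 2, deg(v2) = 4, deg(v3) = 3, deg(v4) = 3, deg(v5) = 3, deg(v6) = 3.
L = D − A with rows/columns ordered (v0, v1, v2, v3, v4, v5, v6):
  [ 2,  0,  0,  0, -1,  0, -1]
  [ 0,  2, -1,  0, -1,  0,  0]
  [ 0, -1,  4, -1,  0, -1, -1]
  [ 0,  0, -1,  3,  0, -1, -1]
  [-1, -1,  0,  0,  3, -1,  0]
  [ 0,  0, -1, -1, -1,  3,  0]
  [-1,  0, -1, -1,  0,  0,  3]
Characteristic polynomial: det(λI − L) = λ(λ² − 6λ + 7)²(λ² − 8λ + 14).
Roots: λ = 0; (λ² − 6λ + 7) = 0 ⇒ λ = 3 ± √2 ≈ 1.5858, 4.4142 (multiplicity 2); (λ² − 8λ + 14) = 0 ⇒ λ = 4 ± √2 ≈ 2.5858, 5.4142.
(Check: the roots sum (with multiplicity) to 20, matching trace L = Σdeg = 2·10 = 20.)
Laplacian eigenvalues: [0.0, 1.5858, 1.5858, 2.5858, 4.4142, 4.4142, 5.4142]. Algebraic connectivity (smallest non-zero eigenvalue) = 1.5858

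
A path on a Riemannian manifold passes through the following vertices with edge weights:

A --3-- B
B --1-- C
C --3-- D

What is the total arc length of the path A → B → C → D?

Arc length = 3 + 1 + 3 = 7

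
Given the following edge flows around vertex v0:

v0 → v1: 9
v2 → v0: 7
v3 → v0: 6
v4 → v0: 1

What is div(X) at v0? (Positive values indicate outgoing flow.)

Divergence = sum of outgoing flows = 9 + (-7) + (-6) + (-1) = -5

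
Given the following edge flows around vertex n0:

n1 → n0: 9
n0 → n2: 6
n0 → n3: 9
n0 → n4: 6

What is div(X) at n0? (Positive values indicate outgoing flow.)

Divergence = sum of outgoing flows = (-9) + 6 + 9 + 6 = 12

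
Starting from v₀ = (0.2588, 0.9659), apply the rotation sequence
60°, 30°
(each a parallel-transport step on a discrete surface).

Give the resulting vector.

Total rotation: 60° + 30° = 90°. Final vector: (-0.9659, 0.2588)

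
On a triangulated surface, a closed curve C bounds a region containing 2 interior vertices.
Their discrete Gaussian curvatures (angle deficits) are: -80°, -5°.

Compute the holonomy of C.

Holonomy = total enclosed curvature = (-80°) + (-5°) = -85°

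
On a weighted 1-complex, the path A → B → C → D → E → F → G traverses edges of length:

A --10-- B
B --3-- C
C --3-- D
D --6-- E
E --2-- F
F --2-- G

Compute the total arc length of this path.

Arc length = 10 + 3 + 3 + 6 + 2 + 2 = 26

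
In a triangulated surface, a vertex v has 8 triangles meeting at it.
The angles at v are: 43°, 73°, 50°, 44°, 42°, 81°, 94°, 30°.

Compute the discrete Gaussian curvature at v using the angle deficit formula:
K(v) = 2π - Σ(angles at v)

Sum of angles = 457°. K = 360° - 457° = -97° = -97π/180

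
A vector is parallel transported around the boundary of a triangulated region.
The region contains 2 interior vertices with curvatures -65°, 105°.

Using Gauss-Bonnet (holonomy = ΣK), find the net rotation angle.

Holonomy = total enclosed curvature = (-65°) + 105° = 40°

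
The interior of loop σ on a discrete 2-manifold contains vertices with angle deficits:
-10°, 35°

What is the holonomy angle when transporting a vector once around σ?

Holonomy = total enclosed curvature = (-10°) + 35° = 25°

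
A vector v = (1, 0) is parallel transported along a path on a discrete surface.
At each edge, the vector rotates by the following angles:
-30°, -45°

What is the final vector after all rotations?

Total rotation: (-30°) + (-45°) = -75°. Final vector: (0.2588, -0.9659)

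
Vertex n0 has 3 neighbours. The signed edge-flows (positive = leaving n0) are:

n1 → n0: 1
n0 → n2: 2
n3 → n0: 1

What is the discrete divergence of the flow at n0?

Divergence = sum of outgoing flows = (-1) + 2 + (-1) = 0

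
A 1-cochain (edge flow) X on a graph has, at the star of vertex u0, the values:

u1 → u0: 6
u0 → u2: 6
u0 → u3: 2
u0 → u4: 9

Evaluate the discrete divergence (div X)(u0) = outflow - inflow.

Divergence = sum of outgoing flows = (-6) + 6 + 2 + 9 = 11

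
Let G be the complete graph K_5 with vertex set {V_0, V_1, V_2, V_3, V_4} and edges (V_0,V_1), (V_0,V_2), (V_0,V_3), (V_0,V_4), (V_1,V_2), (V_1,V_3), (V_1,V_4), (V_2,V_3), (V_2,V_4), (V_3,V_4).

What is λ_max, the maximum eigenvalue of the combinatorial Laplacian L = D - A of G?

For the complete graph K_n, L = nI − J (J = all-ones matrix). J has eigenvalues n (once, eigenvector 𝟙) and 0 (multiplicity n−1), so L has eigenvalues 0 (once) and n (multiplicity n−1). Here n = 5: eigenvalue 0 once and 5 with multiplicity 4.
Laplacian eigenvalues: [0.0, 5.0, 5.0, 5.0, 5.0]. Largest eigenvalue (spectral radius) = 5.0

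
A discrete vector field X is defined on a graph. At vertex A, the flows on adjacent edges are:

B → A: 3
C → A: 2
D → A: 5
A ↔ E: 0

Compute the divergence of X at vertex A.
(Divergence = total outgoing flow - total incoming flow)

Divergence = sum of outgoing flows = (-3) + (-2) + (-5) + 0 = -10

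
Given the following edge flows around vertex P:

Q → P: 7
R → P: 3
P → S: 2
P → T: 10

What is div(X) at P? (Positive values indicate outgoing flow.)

Divergence = sum of outgoing flows = (-7) + (-3) + 2 + 10 = 2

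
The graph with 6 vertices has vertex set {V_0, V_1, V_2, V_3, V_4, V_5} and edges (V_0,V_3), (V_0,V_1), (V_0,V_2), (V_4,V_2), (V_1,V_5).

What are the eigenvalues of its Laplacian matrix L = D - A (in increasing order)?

Degrees: deg(V_0) = 3, deg(V_1) = 2, deg(V_2) = 2, deg(V_3) = 1, deg(V_4) = 1, deg(V_5) = 1.
L = D − A with rows/columns ordered (V_0, V_1, V_2, V_3, V_4, V_5):
  [ 3, -1, -1, -1,  0,  0]
  [-1,  2,  0,  0,  0, -1]
  [-1,  0,  2,  0, -1,  0]
  [-1,  0,  0,  1,  0,  0]
  [ 0,  0, -1,  0,  1,  0]
  [ 0, -1,  0,  0,  0,  1]
Characteristic polynomial: det(λI − L) = λ(λ² − 3λ + 1)(λ² − 5λ + 3)(λ − 2).
Roots: λ = 0; (λ² − 3λ + 1) = 0 ⇒ λ = (3 ± √5)/2 ≈ 0.382, 2.618; (λ² − 5λ + 3) = 0 ⇒ λ = (5 ± √13)/2 ≈ 0.6972, 4.3028; (λ − 2) = 0 ⇒ λ = 2.
(Check: the roots sum (with multiplicity) to 10, matching trace L = Σdeg = 2·5 = 10.)
Laplacian eigenvalues (increasing order): [0.0, 0.382, 0.6972, 2.0, 2.618, 4.3028]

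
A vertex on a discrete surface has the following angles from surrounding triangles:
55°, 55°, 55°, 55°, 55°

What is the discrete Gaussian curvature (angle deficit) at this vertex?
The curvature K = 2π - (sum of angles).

Sum of angles = 275°. K = 360° - 275° = 85°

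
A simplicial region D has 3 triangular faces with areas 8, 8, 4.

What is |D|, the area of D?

8 + 8 + 4 = 20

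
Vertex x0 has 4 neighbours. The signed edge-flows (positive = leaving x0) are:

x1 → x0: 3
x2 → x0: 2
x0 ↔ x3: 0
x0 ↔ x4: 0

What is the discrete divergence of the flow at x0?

Divergence = sum of outgoing flows = (-3) + (-2) + 0 + 0 = -5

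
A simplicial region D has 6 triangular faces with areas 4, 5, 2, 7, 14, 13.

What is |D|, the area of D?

4 + 5 + 2 + 7 + 14 + 13 = 45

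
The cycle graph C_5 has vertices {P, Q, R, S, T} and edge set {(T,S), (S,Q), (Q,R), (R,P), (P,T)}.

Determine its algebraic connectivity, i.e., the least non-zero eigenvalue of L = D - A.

The cycle graph C_n has Laplacian eigenvalues λ_k = 2 − 2cos(2πk/n), k = 0, 1, …, n−1. Here n = 5:
k=0: 2 − 2cos(0) = 0.0; k=1: 2 − 2cos(2π/5) = 1.382; k=2: 2 − 2cos(4π/5) = 3.618; k=3: 2 − 2cos(6π/5) = 3.618; k=4: 2 − 2cos(8π/5) = 1.382.
Laplacian eigenvalues: [0.0, 1.382, 1.382, 3.618, 3.618]. Algebraic connectivity (smallest non-zero eigenvalue) = 1.382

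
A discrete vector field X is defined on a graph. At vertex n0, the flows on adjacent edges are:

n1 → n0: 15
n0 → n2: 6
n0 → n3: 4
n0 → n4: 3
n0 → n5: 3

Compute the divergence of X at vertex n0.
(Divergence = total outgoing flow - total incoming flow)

Divergence = sum of outgoing flows = (-15) + 6 + 4 + 3 + 3 = 1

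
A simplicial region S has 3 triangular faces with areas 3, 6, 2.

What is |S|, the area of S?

3 + 6 + 2 = 11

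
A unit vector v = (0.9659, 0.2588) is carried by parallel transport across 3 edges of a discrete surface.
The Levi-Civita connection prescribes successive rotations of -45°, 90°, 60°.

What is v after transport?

Total rotation: (-45°) + 90° + 60° = 105°. Final vector: (-0.5000, 0.8660)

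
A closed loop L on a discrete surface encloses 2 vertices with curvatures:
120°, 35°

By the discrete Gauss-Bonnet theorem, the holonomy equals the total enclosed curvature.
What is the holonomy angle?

Holonomy = total enclosed curvature = 120° + 35° = 155°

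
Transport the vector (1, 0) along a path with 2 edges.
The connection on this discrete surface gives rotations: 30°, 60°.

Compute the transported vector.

Total rotation: 30° + 60° = 90°. Final vector: (0, 1)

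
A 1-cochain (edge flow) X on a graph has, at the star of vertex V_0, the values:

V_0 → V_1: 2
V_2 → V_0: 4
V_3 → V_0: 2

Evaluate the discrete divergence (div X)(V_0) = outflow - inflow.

Divergence = sum of outgoing flows = 2 + (-4) + (-2) = -4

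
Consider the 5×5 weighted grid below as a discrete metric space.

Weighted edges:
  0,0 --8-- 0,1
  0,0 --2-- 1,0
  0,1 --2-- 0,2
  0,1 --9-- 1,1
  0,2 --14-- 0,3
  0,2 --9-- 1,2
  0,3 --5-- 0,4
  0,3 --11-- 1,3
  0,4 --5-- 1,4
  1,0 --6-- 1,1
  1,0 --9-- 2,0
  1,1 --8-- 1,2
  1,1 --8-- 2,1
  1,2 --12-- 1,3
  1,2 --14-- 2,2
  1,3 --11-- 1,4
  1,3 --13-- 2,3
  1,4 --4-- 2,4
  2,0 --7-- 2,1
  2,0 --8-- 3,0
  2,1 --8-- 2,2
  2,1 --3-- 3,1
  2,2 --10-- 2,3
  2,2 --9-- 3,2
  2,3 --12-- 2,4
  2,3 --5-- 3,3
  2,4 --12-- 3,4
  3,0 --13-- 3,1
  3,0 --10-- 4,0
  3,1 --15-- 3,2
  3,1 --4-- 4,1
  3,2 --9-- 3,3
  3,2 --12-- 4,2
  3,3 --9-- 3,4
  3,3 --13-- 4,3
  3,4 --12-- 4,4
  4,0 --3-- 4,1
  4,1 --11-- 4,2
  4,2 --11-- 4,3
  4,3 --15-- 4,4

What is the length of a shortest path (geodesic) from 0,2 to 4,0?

Shortest path: 0,2 → 0,1 → 1,1 → 2,1 → 3,1 → 4,1 → 4,0, total weight = 29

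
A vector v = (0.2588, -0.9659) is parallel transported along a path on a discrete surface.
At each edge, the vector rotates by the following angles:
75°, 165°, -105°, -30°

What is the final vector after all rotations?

Total rotation: 75° + 165° + (-105°) + (-30°) = 105°. Final vector: (0.8660, 0.5000)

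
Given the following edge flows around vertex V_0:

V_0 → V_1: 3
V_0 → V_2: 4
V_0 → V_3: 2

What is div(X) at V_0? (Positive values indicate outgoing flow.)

Divergence = sum of outgoing flows = 3 + 4 + 2 = 9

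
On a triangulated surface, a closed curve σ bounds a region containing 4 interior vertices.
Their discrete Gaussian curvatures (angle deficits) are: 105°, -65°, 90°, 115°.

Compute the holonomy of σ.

Holonomy = total enclosed curvature = 105° + (-65°) + 90° + 115° = 245°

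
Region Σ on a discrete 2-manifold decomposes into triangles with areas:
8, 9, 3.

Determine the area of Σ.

8 + 9 + 3 = 20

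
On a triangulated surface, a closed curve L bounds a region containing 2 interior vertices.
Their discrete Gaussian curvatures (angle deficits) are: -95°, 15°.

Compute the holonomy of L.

Holonomy = total enclosed curvature = (-95°) + 15° = -80°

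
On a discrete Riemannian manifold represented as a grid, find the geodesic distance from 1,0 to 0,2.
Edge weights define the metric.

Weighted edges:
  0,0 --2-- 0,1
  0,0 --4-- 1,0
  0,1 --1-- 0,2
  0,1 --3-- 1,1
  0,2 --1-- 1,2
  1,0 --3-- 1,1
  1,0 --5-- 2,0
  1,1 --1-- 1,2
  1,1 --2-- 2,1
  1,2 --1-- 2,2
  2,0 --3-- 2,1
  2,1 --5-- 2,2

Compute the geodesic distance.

Shortest path: 1,0 → 1,1 → 1,2 → 0,2, total weight = 5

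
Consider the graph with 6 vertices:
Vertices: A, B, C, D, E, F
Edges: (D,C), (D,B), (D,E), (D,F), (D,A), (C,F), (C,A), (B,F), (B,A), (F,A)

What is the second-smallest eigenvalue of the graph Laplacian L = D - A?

Degrees: deg(A) = 4, deg(B) = 3, deg(C) = 3, deg(D) = 5, deg(E) = 1, deg(F) = 4.
L = D − A with rows/columns ordered (A, B, C, D, E, F):
  [ 4, -1, -1, -1,  0, -1]
  [-1,  3,  0, -1,  0, -1]
  [-1,  0,  3, -1,  0, -1]
  [-1, -1, -1,  5, -1, -1]
  [ 0,  0,  0, -1,  1,  0]
  [-1, -1, -1, -1,  0,  4]
Characteristic polynomial: det(λI − L) = λ(λ − 1)(λ − 3)(λ − 5)²(λ − 6).
Roots: λ = 0; (λ − 1) = 0 ⇒ λ = 1; (λ − 3) = 0 ⇒ λ = 3; (λ − 5) = 0 ⇒ λ = 5 (multiplicity 2); (λ − 6) = 0 ⇒ λ = 6.
(Check: the roots sum (with multiplicity) to 20, matching trace L = Σdeg = 2·10 = 20.)
Laplacian eigenvalues: [0.0, 1.0, 3.0, 5.0, 5.0, 6.0]. Algebraic connectivity (smallest non-zero eigenvalue) = 1.0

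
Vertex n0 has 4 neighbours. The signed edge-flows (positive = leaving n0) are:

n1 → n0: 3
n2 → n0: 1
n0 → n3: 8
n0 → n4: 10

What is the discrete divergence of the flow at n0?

Divergence = sum of outgoing flows = (-3) + (-1) + 8 + 10 = 14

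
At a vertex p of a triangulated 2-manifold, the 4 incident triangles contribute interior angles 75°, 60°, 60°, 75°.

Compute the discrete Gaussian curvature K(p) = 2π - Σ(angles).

Sum of angles = 270°. K = 360° - 270° = 90°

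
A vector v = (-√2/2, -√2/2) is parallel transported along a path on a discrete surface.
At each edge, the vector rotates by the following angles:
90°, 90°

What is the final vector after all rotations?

Total rotation: 90° + 90° = 180°. Final vector: (0.7071, 0.7071)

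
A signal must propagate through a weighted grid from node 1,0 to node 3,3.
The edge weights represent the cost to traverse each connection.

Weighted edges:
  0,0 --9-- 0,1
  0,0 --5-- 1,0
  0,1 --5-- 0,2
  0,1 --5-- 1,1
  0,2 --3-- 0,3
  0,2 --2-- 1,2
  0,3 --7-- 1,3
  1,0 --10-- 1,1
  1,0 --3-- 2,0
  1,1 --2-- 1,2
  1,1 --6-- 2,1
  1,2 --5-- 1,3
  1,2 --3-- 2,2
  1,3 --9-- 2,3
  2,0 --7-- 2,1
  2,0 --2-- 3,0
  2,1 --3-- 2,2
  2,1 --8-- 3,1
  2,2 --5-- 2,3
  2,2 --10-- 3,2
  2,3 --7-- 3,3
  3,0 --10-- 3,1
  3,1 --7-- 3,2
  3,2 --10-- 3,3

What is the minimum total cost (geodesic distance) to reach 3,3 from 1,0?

Shortest path: 1,0 → 2,0 → 2,1 → 2,2 → 2,3 → 3,3, total weight = 25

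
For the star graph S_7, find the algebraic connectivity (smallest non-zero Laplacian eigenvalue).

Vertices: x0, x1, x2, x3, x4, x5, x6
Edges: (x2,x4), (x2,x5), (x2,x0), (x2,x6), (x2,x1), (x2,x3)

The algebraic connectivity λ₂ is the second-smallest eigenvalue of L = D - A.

The star S_7 is the complete bipartite graph K_{1,6} (one hub of degree 6, 6 leaves of degree 1). The Laplacian spectrum of K_{p,q} is 0, p (multiplicity q−1), q (multiplicity p−1), p+q. With p = 1, q = 6: 0 once, 1 with multiplicity 5, and 7 once. (Check: trace L = sum of degrees = 12 = 5·1 + 7.)
Laplacian eigenvalues: [0.0, 1.0, 1.0, 1.0, 1.0, 1.0, 7.0]. Algebraic connectivity (smallest non-zero eigenvalue) = 1.0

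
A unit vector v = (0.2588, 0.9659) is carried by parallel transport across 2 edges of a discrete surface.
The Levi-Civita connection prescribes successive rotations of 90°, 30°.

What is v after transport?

Total rotation: 90° + 30° = 120°. Final vector: (-0.9659, -0.2588)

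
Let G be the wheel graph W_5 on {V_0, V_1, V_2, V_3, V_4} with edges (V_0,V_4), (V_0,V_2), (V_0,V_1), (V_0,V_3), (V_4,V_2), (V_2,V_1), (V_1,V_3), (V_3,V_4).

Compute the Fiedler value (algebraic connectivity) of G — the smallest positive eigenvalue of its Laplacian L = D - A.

The wheel W_5 is the join K_1 ∨ C_4 (a hub joined to every vertex of a cycle of length 4). For a join G ∨ H (G on p vertices, H on q vertices) the Laplacian spectrum is 0, p+q, the eigenvalues of L(G) other than one 0 each shifted by +q, and the eigenvalues of L(H) other than one 0 each shifted by +p. With G = K_1 (p = 1, nothing left after dropping its 0) and H = C_4 (q = 4, eigenvalues 2 − 2cos(2πk/4), k = 0, …, 3; drop k = 0), the spectrum of W_5 is 0, 5, and 1 + (2 − 2cos(2πk/4)) = 3 − 2cos(2πk/4) for k = 1, …, 3:
k=1: 3 − 2cos(π/2) = 3.0; k=2: 3 − 2cos(π) = 5.0; k=3: 3 − 2cos(3π/2) = 3.0.
Laplacian eigenvalues: [0.0, 3.0, 3.0, 5.0, 5.0]. Algebraic connectivity (smallest non-zero eigenvalue) = 3.0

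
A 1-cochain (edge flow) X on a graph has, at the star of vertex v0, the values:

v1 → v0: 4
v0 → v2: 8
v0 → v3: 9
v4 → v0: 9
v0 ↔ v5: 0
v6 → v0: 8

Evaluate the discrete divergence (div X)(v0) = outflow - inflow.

Divergence = sum of outgoing flows = (-4) + 8 + 9 + (-9) + 0 + (-8) = -4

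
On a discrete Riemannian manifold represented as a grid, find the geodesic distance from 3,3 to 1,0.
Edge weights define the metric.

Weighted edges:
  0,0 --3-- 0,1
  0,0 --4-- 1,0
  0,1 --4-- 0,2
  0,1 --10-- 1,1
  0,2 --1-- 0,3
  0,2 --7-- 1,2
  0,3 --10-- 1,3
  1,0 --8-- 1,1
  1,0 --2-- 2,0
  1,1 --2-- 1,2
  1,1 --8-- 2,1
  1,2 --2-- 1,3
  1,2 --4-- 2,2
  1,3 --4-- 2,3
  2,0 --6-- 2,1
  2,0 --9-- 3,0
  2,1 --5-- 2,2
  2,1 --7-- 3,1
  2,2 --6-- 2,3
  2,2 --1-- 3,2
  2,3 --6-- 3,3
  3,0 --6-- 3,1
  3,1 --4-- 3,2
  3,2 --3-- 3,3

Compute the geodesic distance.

Shortest path: 3,3 → 3,2 → 2,2 → 2,1 → 2,0 → 1,0, total weight = 17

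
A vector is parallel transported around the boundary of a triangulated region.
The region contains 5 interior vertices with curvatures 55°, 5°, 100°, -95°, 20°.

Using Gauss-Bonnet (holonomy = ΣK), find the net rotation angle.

Holonomy = total enclosed curvature = 55° + 5° + 100° + (-95°) + 20° = 85°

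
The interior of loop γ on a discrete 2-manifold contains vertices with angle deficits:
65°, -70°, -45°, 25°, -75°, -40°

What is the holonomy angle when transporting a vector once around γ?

Holonomy = total enclosed curvature = 65° + (-70°) + (-45°) + 25° + (-75°) + (-40°) = -140°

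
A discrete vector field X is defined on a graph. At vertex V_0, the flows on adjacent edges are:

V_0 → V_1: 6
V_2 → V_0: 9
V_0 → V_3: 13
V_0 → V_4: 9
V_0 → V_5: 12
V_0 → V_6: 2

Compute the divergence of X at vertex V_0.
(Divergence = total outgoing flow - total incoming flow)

Divergence = sum of outgoing flows = 6 + (-9) + 13 + 9 + 12 + 2 = 33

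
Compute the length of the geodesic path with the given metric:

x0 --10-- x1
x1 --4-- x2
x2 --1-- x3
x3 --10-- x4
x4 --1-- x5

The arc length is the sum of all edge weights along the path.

Arc length = 10 + 4 + 1 + 10 + 1 = 26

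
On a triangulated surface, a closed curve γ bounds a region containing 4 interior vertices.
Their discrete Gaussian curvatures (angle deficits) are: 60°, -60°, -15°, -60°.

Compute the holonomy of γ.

Holonomy = total enclosed curvature = 60° + (-60°) + (-15°) + (-60°) = -75°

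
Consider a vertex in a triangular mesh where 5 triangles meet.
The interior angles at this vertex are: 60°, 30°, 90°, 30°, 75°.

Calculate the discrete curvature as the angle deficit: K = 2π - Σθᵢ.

Sum of angles = 285°. K = 360° - 285° = 75° = 5π/12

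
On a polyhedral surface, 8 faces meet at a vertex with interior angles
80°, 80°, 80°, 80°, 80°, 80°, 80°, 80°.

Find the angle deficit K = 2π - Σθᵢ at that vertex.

Sum of angles = 640°. K = 360° - 640° = -280°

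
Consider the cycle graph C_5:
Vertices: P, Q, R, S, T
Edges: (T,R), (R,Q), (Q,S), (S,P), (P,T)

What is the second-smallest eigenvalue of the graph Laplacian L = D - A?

The cycle graph C_n has Laplacian eigenvalues λ_k = 2 − 2cos(2πk/n), k = 0, 1, …, n−1. Here n = 5:
k=0: 2 − 2cos(0) = 0.0; k=1: 2 − 2cos(2π/5) = 1.382; k=2: 2 − 2cos(4π/5) = 3.618; k=3: 2 − 2cos(6π/5) = 3.618; k=4: 2 − 2cos(8π/5) = 1.382.
Laplacian eigenvalues: [0.0, 1.382, 1.382, 3.618, 3.618]. Algebraic connectivity (smallest non-zero eigenvalue) = 1.382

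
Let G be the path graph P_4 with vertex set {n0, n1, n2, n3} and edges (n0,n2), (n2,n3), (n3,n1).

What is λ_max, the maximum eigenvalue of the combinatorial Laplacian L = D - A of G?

The path graph P_n has Laplacian eigenvalues λ_k = 2 − 2cos(kπ/n), k = 0, 1, …, n−1. Here n = 4:
k=0: 2 − 2cos(0) = 0.0; k=1: 2 − 2cos(π/4) = 0.5858; k=2: 2 − 2cos(π/2) = 2.0; k=3: 2 − 2cos(3π/4) = 3.4142.
Laplacian eigenvalues: [0.0, 0.5858, 2.0, 3.4142]. Largest eigenvalue (spectral radius) = 3.4142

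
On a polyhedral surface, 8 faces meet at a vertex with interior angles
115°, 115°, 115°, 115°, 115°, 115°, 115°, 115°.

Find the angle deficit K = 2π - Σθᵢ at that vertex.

Sum of angles = 920°. K = 360° - 920° = -560°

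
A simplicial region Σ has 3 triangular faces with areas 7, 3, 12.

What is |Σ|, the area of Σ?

7 + 3 + 12 = 22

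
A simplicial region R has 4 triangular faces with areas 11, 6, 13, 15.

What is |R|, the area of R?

11 + 6 + 13 + 15 = 45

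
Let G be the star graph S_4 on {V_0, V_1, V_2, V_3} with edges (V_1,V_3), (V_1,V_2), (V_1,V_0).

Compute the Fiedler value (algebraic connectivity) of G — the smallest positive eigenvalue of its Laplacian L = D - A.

The star S_4 is the complete bipartite graph K_{1,3} (one hub of degree 3, 3 leaves of degree 1). The Laplacian spectrum of K_{p,q} is 0, p (multiplicity q−1), q (multiplicity p−1), p+q. With p = 1, q = 3: 0 once, 1 with multiplicity 2, and 4 once. (Check: trace L = sum of degrees = 6 = 2·1 + 4.)
Laplacian eigenvalues: [0.0, 1.0, 1.0, 4.0]. Algebraic connectivity (smallest non-zero eigenvalue) = 1.0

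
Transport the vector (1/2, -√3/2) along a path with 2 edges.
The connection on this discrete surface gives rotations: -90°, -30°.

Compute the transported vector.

Total rotation: (-90°) + (-30°) = -120°. Final vector: (-1, 0)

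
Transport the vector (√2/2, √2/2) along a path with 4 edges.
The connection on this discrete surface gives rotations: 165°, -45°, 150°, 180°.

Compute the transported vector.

Total rotation: 165° + (-45°) + 150° + 180° = 450° ≡ 90° (mod 360°). Final vector: (-0.7071, 0.7071)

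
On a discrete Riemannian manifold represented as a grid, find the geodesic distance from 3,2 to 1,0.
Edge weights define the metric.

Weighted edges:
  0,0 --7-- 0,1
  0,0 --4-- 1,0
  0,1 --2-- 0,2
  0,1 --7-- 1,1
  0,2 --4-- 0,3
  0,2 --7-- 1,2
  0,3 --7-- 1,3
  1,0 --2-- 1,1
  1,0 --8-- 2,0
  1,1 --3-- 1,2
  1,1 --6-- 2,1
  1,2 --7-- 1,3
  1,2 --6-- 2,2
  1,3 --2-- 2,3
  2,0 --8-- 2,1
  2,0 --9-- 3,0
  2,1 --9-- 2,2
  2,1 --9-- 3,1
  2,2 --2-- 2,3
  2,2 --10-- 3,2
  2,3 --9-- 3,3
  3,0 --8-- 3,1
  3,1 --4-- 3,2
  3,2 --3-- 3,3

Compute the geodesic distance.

Shortest path: 3,2 → 3,1 → 2,1 → 1,1 → 1,0, total weight = 21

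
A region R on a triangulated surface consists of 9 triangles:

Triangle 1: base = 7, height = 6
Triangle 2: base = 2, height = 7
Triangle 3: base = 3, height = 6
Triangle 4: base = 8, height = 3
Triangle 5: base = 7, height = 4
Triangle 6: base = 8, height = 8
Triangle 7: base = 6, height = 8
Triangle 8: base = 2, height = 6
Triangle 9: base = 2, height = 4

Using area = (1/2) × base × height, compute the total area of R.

(1/2)×7×6 + (1/2)×2×7 + (1/2)×3×6 + (1/2)×8×3 + (1/2)×7×4 + (1/2)×8×8 + (1/2)×6×8 + (1/2)×2×6 + (1/2)×2×4 = 129.0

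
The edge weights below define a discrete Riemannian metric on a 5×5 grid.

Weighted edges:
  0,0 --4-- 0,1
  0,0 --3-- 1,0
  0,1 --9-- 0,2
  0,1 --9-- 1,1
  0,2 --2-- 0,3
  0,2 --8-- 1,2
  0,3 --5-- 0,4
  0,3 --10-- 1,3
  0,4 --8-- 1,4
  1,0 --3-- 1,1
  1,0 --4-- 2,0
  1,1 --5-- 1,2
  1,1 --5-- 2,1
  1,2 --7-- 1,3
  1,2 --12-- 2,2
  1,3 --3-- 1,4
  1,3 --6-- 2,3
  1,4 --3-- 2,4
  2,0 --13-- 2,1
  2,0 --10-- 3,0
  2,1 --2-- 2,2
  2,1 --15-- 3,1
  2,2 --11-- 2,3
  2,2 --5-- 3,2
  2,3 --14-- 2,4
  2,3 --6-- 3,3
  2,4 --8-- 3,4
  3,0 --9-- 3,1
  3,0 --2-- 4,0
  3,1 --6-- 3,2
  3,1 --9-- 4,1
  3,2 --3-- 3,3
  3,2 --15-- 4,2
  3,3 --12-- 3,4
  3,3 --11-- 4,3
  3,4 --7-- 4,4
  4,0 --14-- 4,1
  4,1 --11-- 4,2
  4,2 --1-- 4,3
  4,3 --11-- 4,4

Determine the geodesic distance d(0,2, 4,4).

Shortest path: 0,2 → 0,3 → 0,4 → 1,4 → 2,4 → 3,4 → 4,4, total weight = 33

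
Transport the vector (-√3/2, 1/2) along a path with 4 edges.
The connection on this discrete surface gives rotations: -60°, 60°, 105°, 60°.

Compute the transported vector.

Total rotation: (-60°) + 60° + 105° + 60° = 165°. Final vector: (0.7071, -0.7071)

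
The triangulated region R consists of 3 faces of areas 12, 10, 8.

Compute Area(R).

12 + 10 + 8 = 30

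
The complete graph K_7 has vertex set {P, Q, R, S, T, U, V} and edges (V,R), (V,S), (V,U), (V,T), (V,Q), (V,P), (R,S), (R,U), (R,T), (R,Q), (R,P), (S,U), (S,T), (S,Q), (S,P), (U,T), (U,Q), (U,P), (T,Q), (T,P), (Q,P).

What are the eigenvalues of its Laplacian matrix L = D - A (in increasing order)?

For the complete graph K_n, L = nI − J (J = all-ones matrix). J has eigenvalues n (once, eigenvector 𝟙) and 0 (multiplicity n−1), so L has eigenvalues 0 (once) and n (multiplicity n−1). Here n = 7: eigenvalue 0 once and 7 with multiplicity 6.
Laplacian eigenvalues (increasing order): [0.0, 7.0, 7.0, 7.0, 7.0, 7.0, 7.0]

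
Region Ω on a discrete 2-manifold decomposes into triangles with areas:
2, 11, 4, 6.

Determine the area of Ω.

2 + 11 + 4 + 6 = 23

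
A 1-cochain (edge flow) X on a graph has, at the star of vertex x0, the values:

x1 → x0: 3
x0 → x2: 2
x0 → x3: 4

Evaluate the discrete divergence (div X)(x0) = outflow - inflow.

Divergence = sum of outgoing flows = (-3) + 2 + 4 = 3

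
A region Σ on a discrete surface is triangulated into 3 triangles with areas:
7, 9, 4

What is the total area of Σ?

7 + 9 + 4 = 20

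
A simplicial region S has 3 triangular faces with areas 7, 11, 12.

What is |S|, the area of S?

7 + 11 + 12 = 30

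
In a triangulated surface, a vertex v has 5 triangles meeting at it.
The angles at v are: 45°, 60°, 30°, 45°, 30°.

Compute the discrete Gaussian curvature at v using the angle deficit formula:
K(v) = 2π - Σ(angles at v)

Sum of angles = 210°. K = 360° - 210° = 150° = 5π/6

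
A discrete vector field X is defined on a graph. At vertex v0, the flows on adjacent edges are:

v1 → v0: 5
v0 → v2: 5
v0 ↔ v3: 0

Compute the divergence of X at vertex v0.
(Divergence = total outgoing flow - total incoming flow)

Divergence = sum of outgoing flows = (-5) + 5 + 0 = 0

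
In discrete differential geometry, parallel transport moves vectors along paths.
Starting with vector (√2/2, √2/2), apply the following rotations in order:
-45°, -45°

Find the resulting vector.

Total rotation: (-45°) + (-45°) = -90°. Final vector: (0.7071, -0.7071)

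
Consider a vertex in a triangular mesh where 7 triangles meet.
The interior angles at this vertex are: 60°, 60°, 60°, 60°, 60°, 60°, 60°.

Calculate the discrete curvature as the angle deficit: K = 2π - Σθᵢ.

Sum of angles = 420°. K = 360° - 420° = -60° = -π/3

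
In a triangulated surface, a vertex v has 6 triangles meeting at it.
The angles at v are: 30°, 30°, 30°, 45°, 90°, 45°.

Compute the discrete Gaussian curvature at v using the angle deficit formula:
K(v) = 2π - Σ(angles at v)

Sum of angles = 270°. K = 360° - 270° = 90°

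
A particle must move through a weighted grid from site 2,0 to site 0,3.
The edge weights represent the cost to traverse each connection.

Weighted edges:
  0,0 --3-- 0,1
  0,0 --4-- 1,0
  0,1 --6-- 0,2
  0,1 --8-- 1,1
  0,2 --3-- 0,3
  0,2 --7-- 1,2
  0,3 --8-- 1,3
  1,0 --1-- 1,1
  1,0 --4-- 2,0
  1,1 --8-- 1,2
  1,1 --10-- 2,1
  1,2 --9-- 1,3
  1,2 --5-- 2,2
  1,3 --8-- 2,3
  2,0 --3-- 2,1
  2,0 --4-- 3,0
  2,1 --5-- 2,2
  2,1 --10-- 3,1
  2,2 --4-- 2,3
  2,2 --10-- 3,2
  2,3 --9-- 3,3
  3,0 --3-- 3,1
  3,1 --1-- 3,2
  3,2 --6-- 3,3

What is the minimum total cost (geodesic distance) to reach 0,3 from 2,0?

Shortest path: 2,0 → 1,0 → 0,0 → 0,1 → 0,2 → 0,3, total weight = 20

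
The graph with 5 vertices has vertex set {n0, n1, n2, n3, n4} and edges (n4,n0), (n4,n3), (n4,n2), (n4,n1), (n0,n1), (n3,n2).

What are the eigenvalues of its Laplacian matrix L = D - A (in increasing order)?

Degrees: deg(n0) = 2, deg(n1) = 2, deg(n2) = 2, deg(n3) = 2, deg(n4) = 4.
L = D − A with rows/columns ordered (n0, n1, n2, n3, n4):
  [ 2, -1,  0,  0, -1]
  [-1,  2,  0,  0, -1]
  [ 0,  0,  2, -1, -1]
  [ 0,  0, -1,  2, -1]
  [-1, -1, -1, -1,  4]
Characteristic polynomial: det(λI − L) = λ(λ − 1)(λ − 3)²(λ − 5).
Roots: λ = 0; (λ − 1) = 0 ⇒ λ = 1; (λ − 3) = 0 ⇒ λ = 3 (multiplicity 2); (λ − 5) = 0 ⇒ λ = 5.
(Check: the roots sum (with multiplicity) to 12, matching trace L = Σdeg = 2·6 = 12.)
Laplacian eigenvalues (increasing order): [0.0, 1.0, 3.0, 3.0, 5.0]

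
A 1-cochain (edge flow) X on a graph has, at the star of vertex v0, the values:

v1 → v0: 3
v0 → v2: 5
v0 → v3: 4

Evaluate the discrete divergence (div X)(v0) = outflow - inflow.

Divergence = sum of outgoing flows = (-3) + 5 + 4 = 6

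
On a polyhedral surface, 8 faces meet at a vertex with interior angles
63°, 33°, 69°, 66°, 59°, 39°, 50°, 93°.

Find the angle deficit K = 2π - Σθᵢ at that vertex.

Sum of angles = 472°. K = 360° - 472° = -112° = -28π/45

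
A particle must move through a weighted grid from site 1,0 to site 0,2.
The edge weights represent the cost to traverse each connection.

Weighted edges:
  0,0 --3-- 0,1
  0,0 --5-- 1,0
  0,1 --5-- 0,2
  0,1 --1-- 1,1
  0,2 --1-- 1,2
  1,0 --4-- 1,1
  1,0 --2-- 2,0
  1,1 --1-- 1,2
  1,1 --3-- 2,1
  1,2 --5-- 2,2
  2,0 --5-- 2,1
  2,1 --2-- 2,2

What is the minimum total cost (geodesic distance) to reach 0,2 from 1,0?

Shortest path: 1,0 → 1,1 → 1,2 → 0,2, total weight = 6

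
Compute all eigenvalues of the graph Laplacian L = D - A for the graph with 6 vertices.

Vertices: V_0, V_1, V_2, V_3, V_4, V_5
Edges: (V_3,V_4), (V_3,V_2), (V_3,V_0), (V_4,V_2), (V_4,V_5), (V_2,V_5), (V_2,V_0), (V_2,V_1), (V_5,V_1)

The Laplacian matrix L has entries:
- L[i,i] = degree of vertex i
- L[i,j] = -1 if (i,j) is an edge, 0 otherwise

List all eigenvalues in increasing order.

Degrees: deg(V_0) = 2, deg(V_1) = 2, deg(V_2) = 5, deg(V_3) = 3, deg(V_4) = 3, deg(V_5) = 3.
L = D − A with rows/columns ordered (V_0, V_1, V_2, V_3, V_4, V_5):
  [ 2,  0, -1, -1,  0,  0]
  [ 0,  2, -1,  0,  0, -1]
  [-1, -1,  5, -1, -1, -1]
  [-1,  0, -1,  3, -1,  0]
  [ 0,  0, -1, -1,  3, -1]
  [ 0, -1, -1,  0, -1,  3]
Characteristic polynomial: det(λI − L) = λ(λ² − 5λ + 5)(λ² − 7λ + 11)(λ − 6).
Roots: λ = 0; (λ² − 5λ + 5) = 0 ⇒ λ = (5 ± √5)/2 ≈ 1.382, 3.618; (λ² − 7λ + 11) = 0 ⇒ λ = (7 ± √5)/2 ≈ 2.382, 4.618; (λ − 6) = 0 ⇒ λ = 6.
(Check: the roots sum (with multiplicity) to 18, matching trace L = Σdeg = 2·9 = 18.)
Laplacian eigenvalues (increasing order): [0.0, 1.382, 2.382, 3.618, 4.618, 6.0]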